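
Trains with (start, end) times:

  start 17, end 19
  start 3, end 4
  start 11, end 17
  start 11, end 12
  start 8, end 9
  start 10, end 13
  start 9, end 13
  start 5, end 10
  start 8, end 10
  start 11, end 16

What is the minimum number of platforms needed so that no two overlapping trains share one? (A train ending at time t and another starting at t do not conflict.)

5

starts: [3, 5, 8, 8, 9, 10, 11, 11, 11, 17]
ends:   [4, 9, 10, 10, 12, 13, 13, 16, 17, 19]
s3→1 e4→0 s5→1 s8→2 s8→3 e9→2 s9→3 e10→2 e10→1 s10→2 s11→3 s11→4 s11→5  — peak 5.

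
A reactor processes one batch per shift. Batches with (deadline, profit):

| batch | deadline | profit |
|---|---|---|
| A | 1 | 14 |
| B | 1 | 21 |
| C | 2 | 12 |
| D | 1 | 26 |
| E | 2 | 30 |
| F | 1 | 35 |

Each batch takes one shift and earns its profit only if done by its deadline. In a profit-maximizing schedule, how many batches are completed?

Profit order: F=35 E=30 D=26 B=21 A=14 C=12
Assign: F→slot 1, E→slot 2, D skipped, B skipped, A skipped, C skipped.
Slots: [1:F] [2:E]
2 of 6 scheduled.

2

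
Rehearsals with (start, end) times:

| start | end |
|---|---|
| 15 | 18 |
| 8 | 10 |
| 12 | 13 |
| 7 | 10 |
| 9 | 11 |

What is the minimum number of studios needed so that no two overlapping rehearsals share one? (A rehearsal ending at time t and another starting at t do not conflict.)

starts: [7, 8, 9, 12, 15]
ends:   [10, 10, 11, 13, 18]
s7→1 s8→2 s9→3  — peak 3.

3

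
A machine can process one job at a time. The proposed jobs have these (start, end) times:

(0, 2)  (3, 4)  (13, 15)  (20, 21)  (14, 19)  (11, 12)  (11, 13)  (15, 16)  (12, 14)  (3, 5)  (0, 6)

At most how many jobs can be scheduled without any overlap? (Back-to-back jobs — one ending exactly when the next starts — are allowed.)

Sort by end time and greedily take each interval whose start is ≥ the last chosen end.
By end time: (0,2), (3,4), (3,5), (0,6), (11,12), (11,13), (12,14), (13,15), (15,16), (14,19), (20,21).
Pick (0,2); next start ≥ 2 → (3,4); next start ≥ 4 → (11,12); next start ≥ 12 → (12,14); next start ≥ 14 → (15,16); next start ≥ 16 → (20,21).
Selected 6 jobs.

6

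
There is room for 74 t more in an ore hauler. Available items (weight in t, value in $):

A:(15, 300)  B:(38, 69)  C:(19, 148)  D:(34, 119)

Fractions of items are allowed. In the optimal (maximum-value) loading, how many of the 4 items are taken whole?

Sort by value per unit weight and fill in that order.
Order: A (300/15=20.00) > C (148/19=7.79) > D (119/34=3.50) > B (69/38=1.82)
Fill: take A (15 @ 300) → take C (19 @ 148) → take D (34 @ 119) → take 6/38 of B → 10.89; 74/74 used.
3 item(s) taken whole; one partial (take 6/38 of B).

3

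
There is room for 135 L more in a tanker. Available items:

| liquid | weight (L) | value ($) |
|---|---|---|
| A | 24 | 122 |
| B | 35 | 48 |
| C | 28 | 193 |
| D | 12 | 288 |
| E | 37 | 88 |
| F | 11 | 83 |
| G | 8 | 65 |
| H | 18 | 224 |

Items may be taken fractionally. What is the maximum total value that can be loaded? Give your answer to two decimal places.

1055.86

Order: D (288/12=24.00) > H (224/18=12.44) > G (65/8=8.12) > F (83/11=7.55) > C (193/28=6.89) > A (122/24=5.08) > E (88/37=2.38) > B (48/35=1.37)
Fill: take D (12 @ 288) → take H (18 @ 224) → take G (8 @ 65) → take F (11 @ 83) → take C (28 @ 193) → take A (24 @ 122) → take 34/37 of E → 80.86; 135/135 used.
Total value = 1055.86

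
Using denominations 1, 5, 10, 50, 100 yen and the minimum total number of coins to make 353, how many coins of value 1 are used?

353 = 3×100 + 1×50 + 3×1
Count of 1: 3

3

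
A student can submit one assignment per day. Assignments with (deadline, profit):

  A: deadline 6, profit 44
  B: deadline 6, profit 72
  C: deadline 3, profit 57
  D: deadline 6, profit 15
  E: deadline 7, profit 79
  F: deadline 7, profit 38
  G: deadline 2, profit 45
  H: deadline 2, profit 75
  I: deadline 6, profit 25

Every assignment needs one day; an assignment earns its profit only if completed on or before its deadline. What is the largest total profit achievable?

410

By profit: E(d7,79), H(d2,75), B(d6,72), C(d3,57), G(d2,45), A(d6,44), F(d7,38), I(d6,25), D(d6,15)
E→slot 7; H→slot 2; B→slot 6; C→slot 3; G→slot 1; A→slot 5; F→slot 4; I skipped; D skipped.
Profit = 45 + 75 + 57 + 38 + 44 + 72 + 79 = 410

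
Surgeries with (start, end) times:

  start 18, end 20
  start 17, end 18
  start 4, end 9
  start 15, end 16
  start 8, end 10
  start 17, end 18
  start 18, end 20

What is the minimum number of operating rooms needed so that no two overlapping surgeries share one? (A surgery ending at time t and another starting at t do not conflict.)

Count concurrent intervals with a sweep; the peak is the room count.
starts: [4, 8, 15, 17, 17, 18, 18]
ends:   [9, 10, 16, 18, 18, 20, 20]
s4→1 s8→2  — peak 2.

2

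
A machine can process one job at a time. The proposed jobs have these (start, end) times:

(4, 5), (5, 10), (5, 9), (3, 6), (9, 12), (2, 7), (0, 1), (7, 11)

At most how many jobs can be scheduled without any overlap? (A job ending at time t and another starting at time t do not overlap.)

Greedy by earliest finish: after sorting by end time, pick each interval compatible with the last pick.
Sorted by end: (0,1)  (4,5)  (3,6)  (2,7)  (5,9)  (5,10)  (7,11)  (9,12)
take (0,1); take (4,5); skip (3,6); take (5,9); skip (5,10); skip (7,11); take (9,12).
Selected 4 jobs.

4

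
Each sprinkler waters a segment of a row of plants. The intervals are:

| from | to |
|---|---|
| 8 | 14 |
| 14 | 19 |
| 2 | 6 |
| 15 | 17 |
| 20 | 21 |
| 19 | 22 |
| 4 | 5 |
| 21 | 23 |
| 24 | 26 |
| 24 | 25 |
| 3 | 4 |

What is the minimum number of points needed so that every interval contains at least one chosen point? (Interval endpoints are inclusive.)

Sort by right endpoint; whenever an interval is uncovered, place a point at its right end.
Sorted: [3,4] [4,5] [2,6] [8,14] [15,17] [14,19] [20,21] [19,22] [21,23] [24,25] [24,26]
{[3,4],[4,5],[2,6]} hit by 4; {[8,14]} hit by 14; {[15,17],[14,19]} hit by 17; {[20,21],[19,22],[21,23]} hit by 21; {[24,25],[24,26]} hit by 25.
Points: 4, 14, 17, 21, 25 (5 total).

5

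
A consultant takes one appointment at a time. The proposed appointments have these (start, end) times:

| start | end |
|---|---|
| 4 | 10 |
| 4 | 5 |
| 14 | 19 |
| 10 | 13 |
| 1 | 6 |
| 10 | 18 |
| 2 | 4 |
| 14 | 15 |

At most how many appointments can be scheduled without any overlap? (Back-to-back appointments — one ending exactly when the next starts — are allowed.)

4

Sorted by end: (2,4)  (4,5)  (1,6)  (4,10)  (10,13)  (14,15)  (10,18)  (14,19)
take (2,4); take (4,5); skip (1,6); take (10,13); take (14,15); skip (10,18); skip (14,19).
Selected 4 appointments.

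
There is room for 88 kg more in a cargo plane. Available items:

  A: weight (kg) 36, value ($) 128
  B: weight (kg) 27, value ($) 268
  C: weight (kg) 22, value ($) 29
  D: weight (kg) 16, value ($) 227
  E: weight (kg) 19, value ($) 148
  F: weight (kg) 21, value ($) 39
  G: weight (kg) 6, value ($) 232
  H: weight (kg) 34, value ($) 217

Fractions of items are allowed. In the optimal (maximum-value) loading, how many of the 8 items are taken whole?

Sort by value per unit weight and fill in that order.
Ratios (sorted): G 38.67, D 14.19, B 9.93, E 7.79, H 6.38, A 3.56, F 1.86, C 1.32
take G (6 @ 232); take D (16 @ 227); take B (27 @ 268); take E (19 @ 148); take 20/34 of H → 127.65. Capacity used 88/88.
4 item(s) taken whole; one partial (take 20/34 of H).

4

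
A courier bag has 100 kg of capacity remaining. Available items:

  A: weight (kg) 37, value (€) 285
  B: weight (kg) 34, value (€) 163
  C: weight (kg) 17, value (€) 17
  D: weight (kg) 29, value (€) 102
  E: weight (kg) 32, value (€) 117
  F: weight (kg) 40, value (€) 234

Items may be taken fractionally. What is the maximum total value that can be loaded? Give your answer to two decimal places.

629.26

Order: A (285/37=7.70) > F (234/40=5.85) > B (163/34=4.79) > E (117/32=3.66) > D (102/29=3.52) > C (17/17=1.00)
Fill: take A (37 @ 285) → take F (40 @ 234) → take 23/34 of B → 110.26; 100/100 used.
Total value = 629.26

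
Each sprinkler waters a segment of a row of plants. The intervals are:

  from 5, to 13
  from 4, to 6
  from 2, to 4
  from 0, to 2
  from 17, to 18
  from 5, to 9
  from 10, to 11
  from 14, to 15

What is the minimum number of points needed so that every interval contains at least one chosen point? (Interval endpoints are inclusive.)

5

Sort by right endpoint; whenever an interval is uncovered, place a point at its right end.
Sorted: [0,2] [2,4] [4,6] [5,9] [10,11] [5,13] [14,15] [17,18]
{[0,2],[2,4]} hit by 2; {[4,6],[5,9]} hit by 6; {[10,11],[5,13]} hit by 11; {[14,15]} hit by 15; {[17,18]} hit by 18.
Points: 2, 6, 11, 15, 18 (5 total).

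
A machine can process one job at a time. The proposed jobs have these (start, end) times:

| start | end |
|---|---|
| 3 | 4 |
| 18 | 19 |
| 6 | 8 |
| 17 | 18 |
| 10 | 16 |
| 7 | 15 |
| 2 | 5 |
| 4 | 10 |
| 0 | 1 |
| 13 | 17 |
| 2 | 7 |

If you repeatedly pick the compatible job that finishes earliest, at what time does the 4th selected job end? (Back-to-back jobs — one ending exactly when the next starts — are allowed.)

Order by finish time; keep every interval that doesn't clash with the previous kept one.
By end time: (0,1), (3,4), (2,5), (2,7), (6,8), (4,10), (7,15), (10,16), (13,17), (17,18), (18,19).
Pick (0,1); next start ≥ 1 → (3,4); next start ≥ 4 → (6,8); next start ≥ 8 → (10,16); next start ≥ 16 → (17,18); next start ≥ 18 → (18,19).
Selected: (0,1) (3,4) (6,8) (10,16) (17,18) (18,19)

16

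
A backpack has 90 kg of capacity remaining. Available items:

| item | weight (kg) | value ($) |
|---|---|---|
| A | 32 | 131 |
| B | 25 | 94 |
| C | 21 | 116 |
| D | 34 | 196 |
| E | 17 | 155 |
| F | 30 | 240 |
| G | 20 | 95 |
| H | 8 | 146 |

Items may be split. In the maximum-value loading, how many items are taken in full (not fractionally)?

4

Greedy by value/weight ratio, highest first.
Order: H (146/8=18.25) > E (155/17=9.12) > F (240/30=8.00) > D (196/34=5.76) > C (116/21=5.52) > G (95/20=4.75) > A (131/32=4.09) > B (94/25=3.76)
Fill: take H (8 @ 146) → take E (17 @ 155) → take F (30 @ 240) → take D (34 @ 196) → take 1/21 of C → 5.52; 90/90 used.
4 item(s) taken whole; one partial (take 1/21 of C).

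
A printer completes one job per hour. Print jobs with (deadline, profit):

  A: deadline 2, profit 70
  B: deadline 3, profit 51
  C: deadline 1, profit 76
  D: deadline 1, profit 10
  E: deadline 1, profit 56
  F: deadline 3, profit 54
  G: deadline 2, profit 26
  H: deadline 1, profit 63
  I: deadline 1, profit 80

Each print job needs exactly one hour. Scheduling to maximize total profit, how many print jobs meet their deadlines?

3

Profit order: I=80 C=76 A=70 H=63 E=56 F=54 B=51 G=26 D=10
Assign: I→slot 1, C skipped, A→slot 2, H skipped, E skipped, F→slot 3, B skipped, G skipped, D skipped.
Slots: [1:I] [2:A] [3:F]
3 of 9 scheduled.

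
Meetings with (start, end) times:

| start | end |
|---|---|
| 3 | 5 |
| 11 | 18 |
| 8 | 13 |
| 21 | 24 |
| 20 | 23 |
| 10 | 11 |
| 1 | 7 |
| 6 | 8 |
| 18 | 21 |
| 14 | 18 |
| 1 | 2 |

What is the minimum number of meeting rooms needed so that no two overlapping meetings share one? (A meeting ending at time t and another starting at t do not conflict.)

The answer is the maximum number of intervals overlapping at any instant.
starts: [1, 1, 3, 6, 8, 10, 11, 14, 18, 20, 21]
ends:   [2, 5, 7, 8, 11, 13, 18, 18, 21, 23, 24]
s1→1 s1→2  — peak 2.

2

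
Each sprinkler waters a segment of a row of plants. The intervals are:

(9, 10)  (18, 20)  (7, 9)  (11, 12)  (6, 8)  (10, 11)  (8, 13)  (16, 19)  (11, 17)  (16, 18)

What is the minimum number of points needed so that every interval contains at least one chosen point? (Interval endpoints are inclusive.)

Sort by right endpoint; whenever an interval is uncovered, place a point at its right end.
By right end: [6,8]  [7,9]  [9,10]  [10,11]  [11,12]  [8,13]  [11,17]  [16,18]  [16,19]  [18,20]
[6,8] uncovered → point at 8; [9,10] uncovered → point at 10; [11,12] uncovered → point at 12; [16,18] uncovered → point at 18.
Points: 8, 10, 12, 18 (4 total).

4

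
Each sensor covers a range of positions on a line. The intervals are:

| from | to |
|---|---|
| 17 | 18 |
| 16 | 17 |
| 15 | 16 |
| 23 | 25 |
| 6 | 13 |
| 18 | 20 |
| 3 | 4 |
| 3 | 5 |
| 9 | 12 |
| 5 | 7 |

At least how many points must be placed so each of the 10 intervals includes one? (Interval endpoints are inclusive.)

6

Sorted: [3,4] [3,5] [5,7] [9,12] [6,13] [15,16] [16,17] [17,18] [18,20] [23,25]
{[3,4],[3,5]} hit by 4; {[5,7]} hit by 7; {[9,12],[6,13]} hit by 12; {[15,16],[16,17]} hit by 16; {[17,18],[18,20]} hit by 18; {[23,25]} hit by 25.
Points: 4, 7, 12, 16, 18, 25 (6 total).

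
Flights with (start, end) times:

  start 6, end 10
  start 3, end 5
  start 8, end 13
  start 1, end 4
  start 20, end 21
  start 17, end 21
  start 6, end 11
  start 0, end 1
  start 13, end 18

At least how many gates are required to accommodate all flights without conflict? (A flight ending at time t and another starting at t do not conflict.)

Count concurrent intervals with a sweep; the peak is the room count.
starts: [0, 1, 3, 6, 6, 8, 13, 17, 20]
ends:   [1, 4, 5, 10, 11, 13, 18, 21, 21]
s0→1 e1→0 s1→1 s3→2 e4→1 e5→0 s6→1 s6→2 s8→3  — peak 3.

3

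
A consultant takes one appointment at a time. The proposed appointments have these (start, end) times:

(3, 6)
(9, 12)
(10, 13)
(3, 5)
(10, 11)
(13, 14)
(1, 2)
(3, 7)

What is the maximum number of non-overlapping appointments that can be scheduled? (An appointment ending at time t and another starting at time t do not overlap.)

Sorted by end: (1,2)  (3,5)  (3,6)  (3,7)  (10,11)  (9,12)  (10,13)  (13,14)
take (1,2); take (3,5); take (10,11); skip (10,13); take (13,14).
Selected 4 appointments.

4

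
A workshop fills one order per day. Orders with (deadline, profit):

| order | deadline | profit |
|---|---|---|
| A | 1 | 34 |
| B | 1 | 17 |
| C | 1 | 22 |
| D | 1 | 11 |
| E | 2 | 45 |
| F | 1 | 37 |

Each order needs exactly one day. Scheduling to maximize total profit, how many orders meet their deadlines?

Profit order: E=45 F=37 A=34 C=22 B=17 D=11
Assign: E→slot 2, F→slot 1, A skipped, C skipped, B skipped, D skipped.
Slots: [1:F] [2:E]
2 of 6 scheduled.

2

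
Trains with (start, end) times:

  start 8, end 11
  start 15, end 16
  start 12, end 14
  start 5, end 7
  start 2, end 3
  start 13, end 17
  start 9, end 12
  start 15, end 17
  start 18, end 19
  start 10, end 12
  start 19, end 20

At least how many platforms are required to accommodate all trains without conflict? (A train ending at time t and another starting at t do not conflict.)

Count concurrent intervals with a sweep; the peak is the room count.
Events (time:±→running): 2:+→1 3:-→0 5:+→1 7:-→0 8:+→1 9:+→2 10:+→3 … peak 3.

3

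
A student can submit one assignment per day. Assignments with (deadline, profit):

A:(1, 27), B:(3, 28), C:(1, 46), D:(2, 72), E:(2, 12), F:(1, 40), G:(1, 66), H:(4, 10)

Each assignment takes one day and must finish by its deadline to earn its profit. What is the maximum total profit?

176

Profit order: D=72 G=66 C=46 F=40 B=28 A=27 E=12 H=10
Assign: D→slot 2, G→slot 1, C skipped, F skipped, B→slot 3, A skipped, E skipped, H→slot 4.
Slots: [1:G] [2:D] [3:B] [4:H]
Profit = 66 + 72 + 28 + 10 = 176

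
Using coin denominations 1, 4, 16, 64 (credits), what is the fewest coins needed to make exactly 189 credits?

9

189 − 2×64→61 − 3×16→13 − 3×4→1 − 1×1→0
Total coins = 2 + 3 + 3 + 1 = 9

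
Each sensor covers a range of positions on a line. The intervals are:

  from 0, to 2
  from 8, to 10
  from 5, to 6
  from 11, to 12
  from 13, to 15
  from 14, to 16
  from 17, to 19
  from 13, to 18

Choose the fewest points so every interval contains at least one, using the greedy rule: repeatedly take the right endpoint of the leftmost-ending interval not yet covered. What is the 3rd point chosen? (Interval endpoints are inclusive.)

Sorted: [0,2] [5,6] [8,10] [11,12] [13,15] [14,16] [13,18] [17,19]
{[0,2]} hit by 2; {[5,6]} hit by 6; {[8,10]} hit by 10; {[11,12]} hit by 12; {[13,15],[14,16],[13,18]} hit by 15; {[17,19]} hit by 19.
Points: 2, 6, 10, 12, 15, 19 (6 total).

10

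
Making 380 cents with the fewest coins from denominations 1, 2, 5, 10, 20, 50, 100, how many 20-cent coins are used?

380 − 3×100→80 − 1×50→30 − 1×20→10 − 1×10→0
Count of 20: 1

1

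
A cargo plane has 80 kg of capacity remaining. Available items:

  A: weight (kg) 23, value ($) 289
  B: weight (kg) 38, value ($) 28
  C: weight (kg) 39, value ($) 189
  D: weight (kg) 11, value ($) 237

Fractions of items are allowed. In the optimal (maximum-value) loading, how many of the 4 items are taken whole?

Greedy by value/weight ratio, highest first.
Ratios (sorted): D 21.55, A 12.57, C 4.85, B 0.74
take D (11 @ 237); take A (23 @ 289); take C (39 @ 189); take 7/38 of B → 5.16. Capacity used 80/80.
3 item(s) taken whole; one partial (take 7/38 of B).

3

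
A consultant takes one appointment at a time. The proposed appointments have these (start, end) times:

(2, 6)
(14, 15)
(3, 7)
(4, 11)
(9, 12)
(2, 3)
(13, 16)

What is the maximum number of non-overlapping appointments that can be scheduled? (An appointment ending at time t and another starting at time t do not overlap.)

4

Order by finish time; keep every interval that doesn't clash with the previous kept one.
By end time: (2,3), (2,6), (3,7), (4,11), (9,12), (14,15), (13,16).
Pick (2,3); next start ≥ 3 → (3,7); next start ≥ 7 → (9,12); next start ≥ 12 → (14,15).
Selected 4 appointments.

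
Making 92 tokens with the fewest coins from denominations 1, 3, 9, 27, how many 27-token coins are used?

3

Use the largest denomination that fits, subtract, and repeat.
92 = 3×27 + 1×9 + 2×1
Count of 27: 3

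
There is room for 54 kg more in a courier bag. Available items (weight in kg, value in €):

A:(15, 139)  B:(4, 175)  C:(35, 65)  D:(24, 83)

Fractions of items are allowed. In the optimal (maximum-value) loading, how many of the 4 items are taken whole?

3

Sort by value per unit weight and fill in that order.
Ratios (sorted): B 43.75, A 9.27, D 3.46, C 1.86
take B (4 @ 175); take A (15 @ 139); take D (24 @ 83); take 11/35 of C → 20.43. Capacity used 54/54.
3 item(s) taken whole; one partial (take 11/35 of C).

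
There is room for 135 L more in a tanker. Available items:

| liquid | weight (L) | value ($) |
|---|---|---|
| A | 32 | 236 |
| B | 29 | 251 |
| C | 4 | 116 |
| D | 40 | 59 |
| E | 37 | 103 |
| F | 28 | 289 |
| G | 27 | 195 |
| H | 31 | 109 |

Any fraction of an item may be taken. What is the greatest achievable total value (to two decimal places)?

Order: C (116/4=29.00) > F (289/28=10.32) > B (251/29=8.66) > A (236/32=7.38) > G (195/27=7.22) > H (109/31=3.52) > E (103/37=2.78) > D (59/40=1.48)
Fill: take C (4 @ 116) → take F (28 @ 289) → take B (29 @ 251) → take A (32 @ 236) → take G (27 @ 195) → take 15/31 of H → 52.74; 135/135 used.
Total value = 1139.74

1139.74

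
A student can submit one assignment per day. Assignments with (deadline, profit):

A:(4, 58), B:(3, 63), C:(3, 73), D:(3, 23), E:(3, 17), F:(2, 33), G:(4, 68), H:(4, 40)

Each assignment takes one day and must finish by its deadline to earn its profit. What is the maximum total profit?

Profit order: C=73 G=68 B=63 A=58 H=40 F=33 D=23 E=17
Assign: C→slot 3, G→slot 4, B→slot 2, A→slot 1, H skipped, F skipped, D skipped, E skipped.
Slots: [1:A] [2:B] [3:C] [4:G]
Profit = 58 + 63 + 73 + 68 = 262

262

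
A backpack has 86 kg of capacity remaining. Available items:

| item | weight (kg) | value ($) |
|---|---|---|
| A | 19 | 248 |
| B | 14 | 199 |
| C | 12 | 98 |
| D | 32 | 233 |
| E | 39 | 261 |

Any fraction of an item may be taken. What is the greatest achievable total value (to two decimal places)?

838.23

Greedy by value/weight ratio, highest first.
Ratios (sorted): B 14.21, A 13.05, C 8.17, D 7.28, E 6.69
take B (14 @ 199); take A (19 @ 248); take C (12 @ 98); take D (32 @ 233); take 9/39 of E → 60.23. Capacity used 86/86.
Total value = 838.23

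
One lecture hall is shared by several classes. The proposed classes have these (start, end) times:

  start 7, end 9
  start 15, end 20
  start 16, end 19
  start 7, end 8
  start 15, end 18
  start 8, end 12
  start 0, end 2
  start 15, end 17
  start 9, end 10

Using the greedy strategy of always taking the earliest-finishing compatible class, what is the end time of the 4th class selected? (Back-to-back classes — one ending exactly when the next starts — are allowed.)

Greedy by earliest finish: after sorting by end time, pick each interval compatible with the last pick.
By end time: (0,2), (7,8), (7,9), (9,10), (8,12), (15,17), (15,18), (16,19), (15,20).
Pick (0,2); next start ≥ 2 → (7,8); next start ≥ 8 → (9,10); next start ≥ 10 → (15,17).
Selected: (0,2) (7,8) (9,10) (15,17)

17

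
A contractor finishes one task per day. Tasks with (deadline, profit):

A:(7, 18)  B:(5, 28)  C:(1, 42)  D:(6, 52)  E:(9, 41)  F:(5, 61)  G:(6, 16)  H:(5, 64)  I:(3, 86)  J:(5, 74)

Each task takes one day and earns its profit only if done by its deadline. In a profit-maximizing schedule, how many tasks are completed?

8

Profit order: I=86 J=74 H=64 F=61 D=52 C=42 E=41 B=28 A=18 G=16
Assign: I→slot 3, J→slot 5, H→slot 4, F→slot 2, D→slot 6, C→slot 1, E→slot 9, B skipped, A→slot 7, G skipped.
Slots: [1:C] [2:F] [3:I] [4:H] [5:J] [6:D] [7:A] [9:E]
8 of 10 scheduled.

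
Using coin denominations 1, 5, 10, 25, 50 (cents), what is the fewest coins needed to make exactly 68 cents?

68 = 1×50 + 1×10 + 1×5 + 3×1
Total coins = 1 + 1 + 1 + 3 = 6

6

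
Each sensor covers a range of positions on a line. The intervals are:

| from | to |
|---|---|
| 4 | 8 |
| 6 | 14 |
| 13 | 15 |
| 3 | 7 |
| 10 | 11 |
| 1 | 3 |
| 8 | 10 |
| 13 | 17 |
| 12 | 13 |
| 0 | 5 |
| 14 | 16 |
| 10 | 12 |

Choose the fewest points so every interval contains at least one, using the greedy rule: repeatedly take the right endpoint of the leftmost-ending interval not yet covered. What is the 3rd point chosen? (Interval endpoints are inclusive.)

11

By right end: [1,3]  [0,5]  [3,7]  [4,8]  [8,10]  [10,11]  [10,12]  [12,13]  [6,14]  [13,15]  [14,16]  [13,17]
[1,3] uncovered → point at 3; [4,8] uncovered → point at 8; [10,11] uncovered → point at 11; [12,13] uncovered → point at 13; [14,16] uncovered → point at 16.
Points: 3, 8, 11, 13, 16 (5 total).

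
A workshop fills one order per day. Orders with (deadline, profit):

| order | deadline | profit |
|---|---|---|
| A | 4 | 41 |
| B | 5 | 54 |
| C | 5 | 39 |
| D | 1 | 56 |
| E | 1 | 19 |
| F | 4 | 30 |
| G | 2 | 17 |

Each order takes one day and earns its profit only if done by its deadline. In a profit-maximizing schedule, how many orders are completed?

Take jobs in profit order; each goes to the latest open slot no later than its deadline.
Profit order: D=56 B=54 A=41 C=39 F=30 E=19 G=17
Assign: D→slot 1, B→slot 5, A→slot 4, C→slot 3, F→slot 2, E skipped, G skipped.
Slots: [1:D] [2:F] [3:C] [4:A] [5:B]
5 of 7 scheduled.

5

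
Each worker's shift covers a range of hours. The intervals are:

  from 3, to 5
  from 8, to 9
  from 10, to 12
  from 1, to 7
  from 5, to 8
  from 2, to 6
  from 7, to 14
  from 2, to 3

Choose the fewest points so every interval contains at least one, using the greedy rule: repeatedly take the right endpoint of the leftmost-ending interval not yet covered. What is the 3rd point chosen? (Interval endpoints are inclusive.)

12

Sort by right endpoint; whenever an interval is uncovered, place a point at its right end.
By right end: [2,3]  [3,5]  [2,6]  [1,7]  [5,8]  [8,9]  [10,12]  [7,14]
[2,3] uncovered → point at 3; [5,8] uncovered → point at 8; [10,12] uncovered → point at 12.
Points: 3, 8, 12 (3 total).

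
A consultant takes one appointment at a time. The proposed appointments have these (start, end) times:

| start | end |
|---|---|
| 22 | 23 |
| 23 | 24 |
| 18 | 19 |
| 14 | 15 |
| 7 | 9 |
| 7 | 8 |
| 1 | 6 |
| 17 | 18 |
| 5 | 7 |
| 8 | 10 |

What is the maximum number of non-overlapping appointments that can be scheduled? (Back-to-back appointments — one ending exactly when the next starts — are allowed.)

8

Greedy by earliest finish: after sorting by end time, pick each interval compatible with the last pick.
Sorted by end: (1,6)  (5,7)  (7,8)  (7,9)  (8,10)  (14,15)  (17,18)  (18,19)  (22,23)  (23,24)
take (1,6); skip (5,7); take (7,8); take (8,10); take (14,15); take (17,18); take (18,19); take (22,23); take (23,24).
Selected 8 appointments.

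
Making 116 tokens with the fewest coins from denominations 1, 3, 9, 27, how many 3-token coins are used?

Greedy: take as many of the largest coin as possible, then repeat with the remainder.
116 = 4×27 + 2×3 + 2×1
Count of 3: 2

2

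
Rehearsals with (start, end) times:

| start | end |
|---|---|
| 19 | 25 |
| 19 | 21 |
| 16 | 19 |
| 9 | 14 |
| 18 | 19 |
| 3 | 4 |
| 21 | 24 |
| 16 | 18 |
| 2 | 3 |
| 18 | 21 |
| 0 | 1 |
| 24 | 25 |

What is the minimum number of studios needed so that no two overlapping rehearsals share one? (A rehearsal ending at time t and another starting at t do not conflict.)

starts: [0, 2, 3, 9, 16, 16, 18, 18, 19, 19, 21, 24]
ends:   [1, 3, 4, 14, 18, 19, 19, 21, 21, 24, 25, 25]
s0→1 e1→0 s2→1 e3→0 s3→1 e4→0 s9→1 e14→0 s16→1 s16→2 e18→1 s18→2 s18→3  — peak 3.

3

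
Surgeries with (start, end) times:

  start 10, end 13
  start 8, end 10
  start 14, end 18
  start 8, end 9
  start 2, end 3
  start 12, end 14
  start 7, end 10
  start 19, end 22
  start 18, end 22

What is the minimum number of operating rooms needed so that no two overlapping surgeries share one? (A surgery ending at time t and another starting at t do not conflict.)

3

Events (time:±→running): 2:+→1 3:-→0 7:+→1 8:+→2 8:+→3 … peak 3.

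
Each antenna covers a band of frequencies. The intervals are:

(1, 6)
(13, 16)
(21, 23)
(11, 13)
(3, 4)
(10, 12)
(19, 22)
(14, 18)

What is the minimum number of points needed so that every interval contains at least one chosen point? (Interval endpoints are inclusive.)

4

Process intervals by earliest right end; each time one isn't hit yet, stab at its right endpoint.
By right end: [3,4]  [1,6]  [10,12]  [11,13]  [13,16]  [14,18]  [19,22]  [21,23]
[3,4] uncovered → point at 4; [10,12] uncovered → point at 12; [13,16] uncovered → point at 16; [19,22] uncovered → point at 22.
Points: 4, 12, 16, 22 (4 total).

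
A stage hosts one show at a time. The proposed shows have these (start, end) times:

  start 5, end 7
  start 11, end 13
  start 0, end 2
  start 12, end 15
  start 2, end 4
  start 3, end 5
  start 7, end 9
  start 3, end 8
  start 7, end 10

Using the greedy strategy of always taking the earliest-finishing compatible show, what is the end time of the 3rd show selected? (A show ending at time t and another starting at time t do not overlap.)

Sorted by end: (0,2)  (2,4)  (3,5)  (5,7)  (3,8)  (7,9)  (7,10)  (11,13)  (12,15)
take (0,2); take (2,4); take (5,7); take (7,9); take (11,13); skip (12,15).
Selected: (0,2) (2,4) (5,7) (7,9) (11,13)

7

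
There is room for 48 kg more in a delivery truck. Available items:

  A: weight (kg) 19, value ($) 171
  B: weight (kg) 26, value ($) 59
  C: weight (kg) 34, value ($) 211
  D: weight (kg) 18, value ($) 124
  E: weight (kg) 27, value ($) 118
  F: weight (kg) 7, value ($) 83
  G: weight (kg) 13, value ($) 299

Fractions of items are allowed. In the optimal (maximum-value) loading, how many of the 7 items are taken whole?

Ratios (sorted): G 23.00, F 11.86, A 9.00, D 6.89, C 6.21, E 4.37, B 2.27
take G (13 @ 299); take F (7 @ 83); take A (19 @ 171); take 9/18 of D → 62.00. Capacity used 48/48.
3 item(s) taken whole; one partial (take 9/18 of D).

3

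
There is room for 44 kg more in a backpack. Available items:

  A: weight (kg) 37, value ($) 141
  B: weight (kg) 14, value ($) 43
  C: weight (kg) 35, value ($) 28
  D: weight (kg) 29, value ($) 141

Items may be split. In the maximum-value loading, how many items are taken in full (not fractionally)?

1

Ratios (sorted): D 4.86, A 3.81, B 3.07, C 0.80
take D (29 @ 141); take 15/37 of A → 57.16. Capacity used 44/44.
1 item(s) taken whole; one partial (take 15/37 of A).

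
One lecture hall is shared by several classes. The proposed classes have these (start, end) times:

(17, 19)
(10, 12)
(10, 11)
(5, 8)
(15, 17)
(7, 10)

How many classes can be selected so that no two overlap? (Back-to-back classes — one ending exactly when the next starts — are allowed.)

By end time: (5,8), (7,10), (10,11), (10,12), (15,17), (17,19).
Pick (5,8); next start ≥ 8 → (10,11); next start ≥ 11 → (15,17); next start ≥ 17 → (17,19).
Selected 4 classes.

4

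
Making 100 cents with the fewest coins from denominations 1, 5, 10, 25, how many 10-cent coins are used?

100 = 4×25
Count of 10: 0

0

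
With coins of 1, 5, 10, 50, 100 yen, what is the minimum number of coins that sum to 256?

Greedy: take as many of the largest coin as possible, then repeat with the remainder.
256 = 2×100 + 1×50 + 1×5 + 1×1
Total coins = 2 + 1 + 1 + 1 = 5

5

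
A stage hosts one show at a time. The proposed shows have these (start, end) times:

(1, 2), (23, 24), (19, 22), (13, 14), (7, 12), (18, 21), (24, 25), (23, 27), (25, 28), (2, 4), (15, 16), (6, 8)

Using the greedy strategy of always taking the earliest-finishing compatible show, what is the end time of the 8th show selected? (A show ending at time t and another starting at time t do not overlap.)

Sorted by end: (1,2)  (2,4)  (6,8)  (7,12)  (13,14)  (15,16)  (18,21)  (19,22)  (23,24)  (24,25)  (23,27)  (25,28)
take (1,2); take (2,4); take (6,8); skip (7,12); take (13,14); take (15,16); take (18,21); take (23,24); take (24,25); take (25,28).
Selected: (1,2) (2,4) (6,8) (13,14) (15,16) (18,21) (23,24) (24,25) (25,28)

25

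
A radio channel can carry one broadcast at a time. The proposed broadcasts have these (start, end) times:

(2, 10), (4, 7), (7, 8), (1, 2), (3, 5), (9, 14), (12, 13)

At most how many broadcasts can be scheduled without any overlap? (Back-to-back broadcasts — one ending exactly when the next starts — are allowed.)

Sort by end time and greedily take each interval whose start is ≥ the last chosen end.
By end time: (1,2), (3,5), (4,7), (7,8), (2,10), (12,13), (9,14).
Pick (1,2); next start ≥ 2 → (3,5); next start ≥ 5 → (7,8); next start ≥ 8 → (12,13).
Selected 4 broadcasts.

4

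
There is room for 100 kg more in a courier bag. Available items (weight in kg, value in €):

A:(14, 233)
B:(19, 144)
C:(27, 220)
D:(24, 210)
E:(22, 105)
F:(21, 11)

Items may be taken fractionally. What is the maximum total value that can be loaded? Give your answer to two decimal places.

883.36

Order: A (233/14=16.64) > D (210/24=8.75) > C (220/27=8.15) > B (144/19=7.58) > E (105/22=4.77) > F (11/21=0.52)
Fill: take A (14 @ 233) → take D (24 @ 210) → take C (27 @ 220) → take B (19 @ 144) → take 16/22 of E → 76.36; 100/100 used.
Total value = 883.36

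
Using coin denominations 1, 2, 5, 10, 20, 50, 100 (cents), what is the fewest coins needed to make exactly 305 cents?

4

Greedy: take as many of the largest coin as possible, then repeat with the remainder.
305 = 3×100 + 1×5
Total coins = 3 + 1 = 4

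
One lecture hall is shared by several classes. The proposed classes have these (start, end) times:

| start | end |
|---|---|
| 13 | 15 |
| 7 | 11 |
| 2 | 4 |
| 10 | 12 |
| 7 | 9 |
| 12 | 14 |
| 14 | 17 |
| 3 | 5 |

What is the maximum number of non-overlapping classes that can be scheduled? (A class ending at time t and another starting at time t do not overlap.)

5

Greedy by earliest finish: after sorting by end time, pick each interval compatible with the last pick.
By end time: (2,4), (3,5), (7,9), (7,11), (10,12), (12,14), (13,15), (14,17).
Pick (2,4); next start ≥ 4 → (7,9); next start ≥ 9 → (10,12); next start ≥ 12 → (12,14); next start ≥ 14 → (14,17).
Selected 5 classes.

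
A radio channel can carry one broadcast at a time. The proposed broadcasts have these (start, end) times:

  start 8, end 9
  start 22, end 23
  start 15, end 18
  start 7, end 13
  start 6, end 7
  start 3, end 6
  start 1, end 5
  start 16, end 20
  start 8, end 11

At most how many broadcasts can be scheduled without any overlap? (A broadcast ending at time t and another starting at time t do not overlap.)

Sort by end time and greedily take each interval whose start is ≥ the last chosen end.
Sorted by end: (1,5)  (3,6)  (6,7)  (8,9)  (8,11)  (7,13)  (15,18)  (16,20)  (22,23)
take (1,5); take (6,7); take (8,9); skip (8,11); take (15,18); skip (16,20); take (22,23).
Selected 5 broadcasts.

5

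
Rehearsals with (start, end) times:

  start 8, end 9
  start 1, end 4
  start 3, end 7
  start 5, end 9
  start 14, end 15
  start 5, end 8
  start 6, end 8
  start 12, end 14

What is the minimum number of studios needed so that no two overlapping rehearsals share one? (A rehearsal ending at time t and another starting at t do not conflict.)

The answer is the maximum number of intervals overlapping at any instant.
starts: [1, 3, 5, 5, 6, 8, 12, 14]
ends:   [4, 7, 8, 8, 9, 9, 14, 15]
s1→1 s3→2 e4→1 s5→2 s5→3 s6→4  — peak 4.

4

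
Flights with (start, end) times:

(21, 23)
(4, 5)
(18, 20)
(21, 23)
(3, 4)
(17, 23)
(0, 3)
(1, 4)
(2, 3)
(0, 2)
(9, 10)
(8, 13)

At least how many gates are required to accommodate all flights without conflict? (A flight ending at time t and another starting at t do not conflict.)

starts: [0, 0, 1, 2, 3, 4, 8, 9, 17, 18, 21, 21]
ends:   [2, 3, 3, 4, 4, 5, 10, 13, 20, 23, 23, 23]
s0→1 s0→2 s1→3  — peak 3.

3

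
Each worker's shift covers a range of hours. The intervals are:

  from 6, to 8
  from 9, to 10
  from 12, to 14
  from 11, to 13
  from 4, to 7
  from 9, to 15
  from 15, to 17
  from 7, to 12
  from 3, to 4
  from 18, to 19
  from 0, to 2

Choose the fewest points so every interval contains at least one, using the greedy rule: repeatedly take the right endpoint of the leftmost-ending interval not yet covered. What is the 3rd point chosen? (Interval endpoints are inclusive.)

Sort by right endpoint; whenever an interval is uncovered, place a point at its right end.
Sorted: [0,2] [3,4] [4,7] [6,8] [9,10] [7,12] [11,13] [12,14] [9,15] [15,17] [18,19]
{[0,2]} hit by 2; {[3,4],[4,7]} hit by 4; {[6,8]} hit by 8; {[9,10],[7,12]} hit by 10; {[11,13],[12,14],[9,15]} hit by 13; {[15,17]} hit by 17; {[18,19]} hit by 19.
Points: 2, 4, 8, 10, 13, 17, 19 (7 total).

8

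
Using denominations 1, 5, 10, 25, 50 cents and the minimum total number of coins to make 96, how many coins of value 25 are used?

1

96 = 1×50 + 1×25 + 2×10 + 1×1
Count of 25: 1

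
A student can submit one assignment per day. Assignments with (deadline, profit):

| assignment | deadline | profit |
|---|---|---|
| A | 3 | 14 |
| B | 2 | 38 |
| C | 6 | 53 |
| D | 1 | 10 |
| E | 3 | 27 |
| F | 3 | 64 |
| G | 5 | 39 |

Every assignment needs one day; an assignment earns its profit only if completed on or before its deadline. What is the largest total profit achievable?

221

Sort by profit descending; place each in the latest free slot ≤ its deadline.
Profit order: F=64 C=53 G=39 B=38 E=27 A=14 D=10
Assign: F→slot 3, C→slot 6, G→slot 5, B→slot 2, E→slot 1, A skipped, D skipped.
Slots: [1:E] [2:B] [3:F] [5:G] [6:C]
Profit = 27 + 38 + 64 + 39 + 53 = 221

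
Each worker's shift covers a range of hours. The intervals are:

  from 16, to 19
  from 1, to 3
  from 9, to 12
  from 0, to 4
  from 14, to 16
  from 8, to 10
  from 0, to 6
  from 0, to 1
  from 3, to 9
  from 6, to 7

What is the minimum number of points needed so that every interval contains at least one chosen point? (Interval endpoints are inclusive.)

Sorted: [0,1] [1,3] [0,4] [0,6] [6,7] [3,9] [8,10] [9,12] [14,16] [16,19]
{[0,1],[1,3],[0,4],[0,6]} hit by 1; {[6,7],[3,9]} hit by 7; {[8,10],[9,12]} hit by 10; {[14,16],[16,19]} hit by 16.
Points: 1, 7, 10, 16 (4 total).

4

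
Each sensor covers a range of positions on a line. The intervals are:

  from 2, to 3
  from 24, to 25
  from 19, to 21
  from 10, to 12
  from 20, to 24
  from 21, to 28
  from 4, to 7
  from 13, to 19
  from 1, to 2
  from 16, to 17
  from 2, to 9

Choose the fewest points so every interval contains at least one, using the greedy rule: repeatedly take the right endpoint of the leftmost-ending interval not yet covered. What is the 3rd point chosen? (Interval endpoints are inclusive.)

Sort by right endpoint; whenever an interval is uncovered, place a point at its right end.
By right end: [1,2]  [2,3]  [4,7]  [2,9]  [10,12]  [16,17]  [13,19]  [19,21]  [20,24]  [24,25]  [21,28]
[1,2] uncovered → point at 2; [4,7] uncovered → point at 7; [10,12] uncovered → point at 12; [16,17] uncovered → point at 17; [19,21] uncovered → point at 21; [24,25] uncovered → point at 25.
Points: 2, 7, 12, 17, 21, 25 (6 total).

12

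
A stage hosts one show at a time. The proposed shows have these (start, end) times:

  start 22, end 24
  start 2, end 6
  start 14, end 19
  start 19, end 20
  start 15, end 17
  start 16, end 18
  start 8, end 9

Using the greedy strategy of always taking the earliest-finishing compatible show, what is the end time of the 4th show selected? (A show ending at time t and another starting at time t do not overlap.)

Greedy by earliest finish: after sorting by end time, pick each interval compatible with the last pick.
Sorted by end: (2,6)  (8,9)  (15,17)  (16,18)  (14,19)  (19,20)  (22,24)
take (2,6); take (8,9); take (15,17); skip (16,18); take (19,20); take (22,24).
Selected: (2,6) (8,9) (15,17) (19,20) (22,24)

20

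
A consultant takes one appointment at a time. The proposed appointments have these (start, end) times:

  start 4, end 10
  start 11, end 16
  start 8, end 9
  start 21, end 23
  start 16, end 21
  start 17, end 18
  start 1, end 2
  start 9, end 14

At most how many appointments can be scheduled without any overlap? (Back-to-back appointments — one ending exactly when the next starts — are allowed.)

5

Order by finish time; keep every interval that doesn't clash with the previous kept one.
By end time: (1,2), (8,9), (4,10), (9,14), (11,16), (17,18), (16,21), (21,23).
Pick (1,2); next start ≥ 2 → (8,9); next start ≥ 9 → (9,14); next start ≥ 14 → (17,18); next start ≥ 18 → (21,23).
Selected 5 appointments.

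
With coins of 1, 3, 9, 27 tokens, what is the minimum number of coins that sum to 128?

128 = 4×27 + 2×9 + 2×1
Total coins = 4 + 2 + 2 = 8

8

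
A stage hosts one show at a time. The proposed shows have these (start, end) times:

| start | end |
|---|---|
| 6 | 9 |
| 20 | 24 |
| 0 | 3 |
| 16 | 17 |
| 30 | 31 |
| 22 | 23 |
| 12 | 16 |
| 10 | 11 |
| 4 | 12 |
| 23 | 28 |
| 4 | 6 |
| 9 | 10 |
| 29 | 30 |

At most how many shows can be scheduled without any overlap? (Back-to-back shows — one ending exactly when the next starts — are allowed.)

11

Order by finish time; keep every interval that doesn't clash with the previous kept one.
Sorted by end: (0,3)  (4,6)  (6,9)  (9,10)  (10,11)  (4,12)  (12,16)  (16,17)  (22,23)  (20,24)  (23,28)  (29,30)  (30,31)
take (0,3); take (4,6); take (6,9); take (9,10); take (10,11); skip (4,12); take (12,16); take (16,17); take (22,23); skip (20,24); take (23,28); take (29,30); take (30,31).
Selected 11 shows.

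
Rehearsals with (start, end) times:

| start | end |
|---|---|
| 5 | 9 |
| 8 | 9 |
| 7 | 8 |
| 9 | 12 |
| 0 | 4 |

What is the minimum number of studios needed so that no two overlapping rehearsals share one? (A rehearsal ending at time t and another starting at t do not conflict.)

Count concurrent intervals with a sweep; the peak is the room count.
starts: [0, 5, 7, 8, 9]
ends:   [4, 8, 9, 9, 12]
s0→1 e4→0 s5→1 s7→2  — peak 2.

2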